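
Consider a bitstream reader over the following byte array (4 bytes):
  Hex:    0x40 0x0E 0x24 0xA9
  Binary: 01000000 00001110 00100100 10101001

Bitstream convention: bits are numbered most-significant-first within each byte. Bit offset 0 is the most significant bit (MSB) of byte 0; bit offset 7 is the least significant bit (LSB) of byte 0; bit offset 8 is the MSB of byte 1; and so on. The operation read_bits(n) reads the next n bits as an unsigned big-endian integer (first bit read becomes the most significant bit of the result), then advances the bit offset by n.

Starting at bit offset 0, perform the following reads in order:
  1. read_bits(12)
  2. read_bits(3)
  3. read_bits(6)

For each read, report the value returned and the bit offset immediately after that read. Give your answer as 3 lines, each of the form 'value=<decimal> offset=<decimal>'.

Read 1: bits[0:12] width=12 -> value=1024 (bin 010000000000); offset now 12 = byte 1 bit 4; 20 bits remain
Read 2: bits[12:15] width=3 -> value=7 (bin 111); offset now 15 = byte 1 bit 7; 17 bits remain
Read 3: bits[15:21] width=6 -> value=4 (bin 000100); offset now 21 = byte 2 bit 5; 11 bits remain

Answer: value=1024 offset=12
value=7 offset=15
value=4 offset=21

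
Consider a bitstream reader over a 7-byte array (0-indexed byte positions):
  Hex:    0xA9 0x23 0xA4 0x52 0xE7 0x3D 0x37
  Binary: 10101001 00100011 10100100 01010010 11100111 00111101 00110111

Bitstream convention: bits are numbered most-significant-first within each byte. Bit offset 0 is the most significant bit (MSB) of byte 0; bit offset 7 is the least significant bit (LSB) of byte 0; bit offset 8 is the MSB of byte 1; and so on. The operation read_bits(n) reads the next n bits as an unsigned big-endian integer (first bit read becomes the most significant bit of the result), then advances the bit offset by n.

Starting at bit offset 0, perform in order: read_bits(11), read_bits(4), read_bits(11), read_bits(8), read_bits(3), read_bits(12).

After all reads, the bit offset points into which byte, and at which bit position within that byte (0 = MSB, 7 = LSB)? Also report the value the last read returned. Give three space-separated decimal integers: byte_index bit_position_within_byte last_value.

Read 1: bits[0:11] width=11 -> value=1353 (bin 10101001001); offset now 11 = byte 1 bit 3; 45 bits remain
Read 2: bits[11:15] width=4 -> value=1 (bin 0001); offset now 15 = byte 1 bit 7; 41 bits remain
Read 3: bits[15:26] width=11 -> value=1681 (bin 11010010001); offset now 26 = byte 3 bit 2; 30 bits remain
Read 4: bits[26:34] width=8 -> value=75 (bin 01001011); offset now 34 = byte 4 bit 2; 22 bits remain
Read 5: bits[34:37] width=3 -> value=4 (bin 100); offset now 37 = byte 4 bit 5; 19 bits remain
Read 6: bits[37:49] width=12 -> value=3706 (bin 111001111010); offset now 49 = byte 6 bit 1; 7 bits remain

Answer: 6 1 3706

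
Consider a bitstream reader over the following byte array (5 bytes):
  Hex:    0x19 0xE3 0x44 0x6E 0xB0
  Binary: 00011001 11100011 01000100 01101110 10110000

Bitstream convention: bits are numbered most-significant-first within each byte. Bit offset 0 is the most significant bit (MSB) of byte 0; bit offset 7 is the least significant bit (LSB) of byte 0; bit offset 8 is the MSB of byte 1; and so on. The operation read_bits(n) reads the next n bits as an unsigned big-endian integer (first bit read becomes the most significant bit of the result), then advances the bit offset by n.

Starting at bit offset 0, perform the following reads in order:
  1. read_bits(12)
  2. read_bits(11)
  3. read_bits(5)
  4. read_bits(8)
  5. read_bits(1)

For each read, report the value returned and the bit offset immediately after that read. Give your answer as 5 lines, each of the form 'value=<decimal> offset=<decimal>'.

Read 1: bits[0:12] width=12 -> value=414 (bin 000110011110); offset now 12 = byte 1 bit 4; 28 bits remain
Read 2: bits[12:23] width=11 -> value=418 (bin 00110100010); offset now 23 = byte 2 bit 7; 17 bits remain
Read 3: bits[23:28] width=5 -> value=6 (bin 00110); offset now 28 = byte 3 bit 4; 12 bits remain
Read 4: bits[28:36] width=8 -> value=235 (bin 11101011); offset now 36 = byte 4 bit 4; 4 bits remain
Read 5: bits[36:37] width=1 -> value=0 (bin 0); offset now 37 = byte 4 bit 5; 3 bits remain

Answer: value=414 offset=12
value=418 offset=23
value=6 offset=28
value=235 offset=36
value=0 offset=37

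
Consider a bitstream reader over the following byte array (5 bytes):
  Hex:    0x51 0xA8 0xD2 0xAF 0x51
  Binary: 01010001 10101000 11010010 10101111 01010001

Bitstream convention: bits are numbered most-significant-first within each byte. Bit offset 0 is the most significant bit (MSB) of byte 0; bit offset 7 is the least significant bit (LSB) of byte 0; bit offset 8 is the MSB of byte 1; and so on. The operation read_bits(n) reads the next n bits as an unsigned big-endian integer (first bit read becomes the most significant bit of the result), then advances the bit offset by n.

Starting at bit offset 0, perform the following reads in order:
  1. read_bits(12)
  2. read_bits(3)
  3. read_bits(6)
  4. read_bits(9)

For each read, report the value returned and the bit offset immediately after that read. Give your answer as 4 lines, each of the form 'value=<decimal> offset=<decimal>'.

Answer: value=1306 offset=12
value=4 offset=15
value=26 offset=21
value=171 offset=30

Derivation:
Read 1: bits[0:12] width=12 -> value=1306 (bin 010100011010); offset now 12 = byte 1 bit 4; 28 bits remain
Read 2: bits[12:15] width=3 -> value=4 (bin 100); offset now 15 = byte 1 bit 7; 25 bits remain
Read 3: bits[15:21] width=6 -> value=26 (bin 011010); offset now 21 = byte 2 bit 5; 19 bits remain
Read 4: bits[21:30] width=9 -> value=171 (bin 010101011); offset now 30 = byte 3 bit 6; 10 bits remain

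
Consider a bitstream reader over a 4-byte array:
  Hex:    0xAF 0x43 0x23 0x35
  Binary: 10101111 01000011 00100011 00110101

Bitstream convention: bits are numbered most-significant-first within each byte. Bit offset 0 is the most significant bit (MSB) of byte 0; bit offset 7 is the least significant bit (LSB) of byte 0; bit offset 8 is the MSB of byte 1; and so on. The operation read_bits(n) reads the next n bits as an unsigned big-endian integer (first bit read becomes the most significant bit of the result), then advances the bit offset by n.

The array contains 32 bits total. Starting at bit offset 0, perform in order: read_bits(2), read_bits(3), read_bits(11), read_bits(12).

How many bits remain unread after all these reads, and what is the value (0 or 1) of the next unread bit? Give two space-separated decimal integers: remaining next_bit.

Read 1: bits[0:2] width=2 -> value=2 (bin 10); offset now 2 = byte 0 bit 2; 30 bits remain
Read 2: bits[2:5] width=3 -> value=5 (bin 101); offset now 5 = byte 0 bit 5; 27 bits remain
Read 3: bits[5:16] width=11 -> value=1859 (bin 11101000011); offset now 16 = byte 2 bit 0; 16 bits remain
Read 4: bits[16:28] width=12 -> value=563 (bin 001000110011); offset now 28 = byte 3 bit 4; 4 bits remain

Answer: 4 0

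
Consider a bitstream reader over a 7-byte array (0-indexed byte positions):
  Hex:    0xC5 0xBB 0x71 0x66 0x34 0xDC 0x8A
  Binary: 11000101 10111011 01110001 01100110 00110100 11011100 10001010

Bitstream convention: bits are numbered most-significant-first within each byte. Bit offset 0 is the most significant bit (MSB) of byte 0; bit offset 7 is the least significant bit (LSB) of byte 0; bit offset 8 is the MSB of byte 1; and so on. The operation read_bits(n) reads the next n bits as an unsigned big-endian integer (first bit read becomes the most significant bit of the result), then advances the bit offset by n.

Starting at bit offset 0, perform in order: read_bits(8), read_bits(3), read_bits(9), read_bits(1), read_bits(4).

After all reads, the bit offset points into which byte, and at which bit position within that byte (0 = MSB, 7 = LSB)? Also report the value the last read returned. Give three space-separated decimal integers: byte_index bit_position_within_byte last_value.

Answer: 3 1 2

Derivation:
Read 1: bits[0:8] width=8 -> value=197 (bin 11000101); offset now 8 = byte 1 bit 0; 48 bits remain
Read 2: bits[8:11] width=3 -> value=5 (bin 101); offset now 11 = byte 1 bit 3; 45 bits remain
Read 3: bits[11:20] width=9 -> value=439 (bin 110110111); offset now 20 = byte 2 bit 4; 36 bits remain
Read 4: bits[20:21] width=1 -> value=0 (bin 0); offset now 21 = byte 2 bit 5; 35 bits remain
Read 5: bits[21:25] width=4 -> value=2 (bin 0010); offset now 25 = byte 3 bit 1; 31 bits remain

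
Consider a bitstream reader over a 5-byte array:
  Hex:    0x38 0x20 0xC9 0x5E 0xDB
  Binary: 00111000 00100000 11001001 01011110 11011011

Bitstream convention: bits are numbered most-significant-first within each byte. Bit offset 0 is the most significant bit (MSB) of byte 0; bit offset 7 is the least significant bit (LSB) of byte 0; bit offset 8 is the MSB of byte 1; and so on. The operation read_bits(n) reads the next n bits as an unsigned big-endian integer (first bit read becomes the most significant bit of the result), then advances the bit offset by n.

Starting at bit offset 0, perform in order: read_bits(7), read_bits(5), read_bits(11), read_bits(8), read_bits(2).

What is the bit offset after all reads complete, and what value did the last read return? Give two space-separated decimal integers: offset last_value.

Answer: 33 1

Derivation:
Read 1: bits[0:7] width=7 -> value=28 (bin 0011100); offset now 7 = byte 0 bit 7; 33 bits remain
Read 2: bits[7:12] width=5 -> value=2 (bin 00010); offset now 12 = byte 1 bit 4; 28 bits remain
Read 3: bits[12:23] width=11 -> value=100 (bin 00001100100); offset now 23 = byte 2 bit 7; 17 bits remain
Read 4: bits[23:31] width=8 -> value=175 (bin 10101111); offset now 31 = byte 3 bit 7; 9 bits remain
Read 5: bits[31:33] width=2 -> value=1 (bin 01); offset now 33 = byte 4 bit 1; 7 bits remain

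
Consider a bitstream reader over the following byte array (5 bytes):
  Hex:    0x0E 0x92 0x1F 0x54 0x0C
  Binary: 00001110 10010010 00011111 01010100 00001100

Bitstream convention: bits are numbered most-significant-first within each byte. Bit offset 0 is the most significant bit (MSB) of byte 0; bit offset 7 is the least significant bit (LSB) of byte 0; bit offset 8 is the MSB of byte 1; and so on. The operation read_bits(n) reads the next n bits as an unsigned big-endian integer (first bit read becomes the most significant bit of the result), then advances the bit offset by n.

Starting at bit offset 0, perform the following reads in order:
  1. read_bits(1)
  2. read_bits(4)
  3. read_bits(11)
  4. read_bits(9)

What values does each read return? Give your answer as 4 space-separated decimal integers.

Answer: 0 1 1682 62

Derivation:
Read 1: bits[0:1] width=1 -> value=0 (bin 0); offset now 1 = byte 0 bit 1; 39 bits remain
Read 2: bits[1:5] width=4 -> value=1 (bin 0001); offset now 5 = byte 0 bit 5; 35 bits remain
Read 3: bits[5:16] width=11 -> value=1682 (bin 11010010010); offset now 16 = byte 2 bit 0; 24 bits remain
Read 4: bits[16:25] width=9 -> value=62 (bin 000111110); offset now 25 = byte 3 bit 1; 15 bits remain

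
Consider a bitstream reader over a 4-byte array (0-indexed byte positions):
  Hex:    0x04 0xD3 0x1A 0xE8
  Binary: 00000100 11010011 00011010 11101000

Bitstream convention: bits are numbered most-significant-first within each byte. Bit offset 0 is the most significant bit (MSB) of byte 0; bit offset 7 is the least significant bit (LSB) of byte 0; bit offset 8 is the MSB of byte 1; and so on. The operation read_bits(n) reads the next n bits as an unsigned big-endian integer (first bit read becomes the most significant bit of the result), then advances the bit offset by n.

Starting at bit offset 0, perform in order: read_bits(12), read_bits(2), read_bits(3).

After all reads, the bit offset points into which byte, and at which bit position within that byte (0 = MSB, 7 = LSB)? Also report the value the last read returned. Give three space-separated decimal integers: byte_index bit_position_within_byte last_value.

Answer: 2 1 6

Derivation:
Read 1: bits[0:12] width=12 -> value=77 (bin 000001001101); offset now 12 = byte 1 bit 4; 20 bits remain
Read 2: bits[12:14] width=2 -> value=0 (bin 00); offset now 14 = byte 1 bit 6; 18 bits remain
Read 3: bits[14:17] width=3 -> value=6 (bin 110); offset now 17 = byte 2 bit 1; 15 bits remain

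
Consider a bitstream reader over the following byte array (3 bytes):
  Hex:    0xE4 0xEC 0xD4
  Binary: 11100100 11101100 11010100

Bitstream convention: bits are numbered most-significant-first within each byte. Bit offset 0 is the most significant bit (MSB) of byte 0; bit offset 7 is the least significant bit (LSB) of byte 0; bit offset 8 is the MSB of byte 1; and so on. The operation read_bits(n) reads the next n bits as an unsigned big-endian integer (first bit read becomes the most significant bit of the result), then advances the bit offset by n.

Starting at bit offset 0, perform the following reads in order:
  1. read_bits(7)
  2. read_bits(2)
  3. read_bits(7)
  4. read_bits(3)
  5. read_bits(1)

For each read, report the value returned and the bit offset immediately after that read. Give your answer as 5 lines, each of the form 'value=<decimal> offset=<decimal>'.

Answer: value=114 offset=7
value=1 offset=9
value=108 offset=16
value=6 offset=19
value=1 offset=20

Derivation:
Read 1: bits[0:7] width=7 -> value=114 (bin 1110010); offset now 7 = byte 0 bit 7; 17 bits remain
Read 2: bits[7:9] width=2 -> value=1 (bin 01); offset now 9 = byte 1 bit 1; 15 bits remain
Read 3: bits[9:16] width=7 -> value=108 (bin 1101100); offset now 16 = byte 2 bit 0; 8 bits remain
Read 4: bits[16:19] width=3 -> value=6 (bin 110); offset now 19 = byte 2 bit 3; 5 bits remain
Read 5: bits[19:20] width=1 -> value=1 (bin 1); offset now 20 = byte 2 bit 4; 4 bits remain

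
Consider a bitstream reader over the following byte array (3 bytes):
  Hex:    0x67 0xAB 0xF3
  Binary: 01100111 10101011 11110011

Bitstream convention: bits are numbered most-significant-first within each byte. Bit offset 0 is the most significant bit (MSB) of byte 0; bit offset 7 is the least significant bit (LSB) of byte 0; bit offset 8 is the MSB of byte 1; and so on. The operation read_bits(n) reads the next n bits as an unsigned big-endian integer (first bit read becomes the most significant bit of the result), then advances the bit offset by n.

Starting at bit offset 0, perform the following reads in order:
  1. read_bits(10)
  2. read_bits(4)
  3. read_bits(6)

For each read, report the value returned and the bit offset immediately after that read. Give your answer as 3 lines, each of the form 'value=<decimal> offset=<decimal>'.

Read 1: bits[0:10] width=10 -> value=414 (bin 0110011110); offset now 10 = byte 1 bit 2; 14 bits remain
Read 2: bits[10:14] width=4 -> value=10 (bin 1010); offset now 14 = byte 1 bit 6; 10 bits remain
Read 3: bits[14:20] width=6 -> value=63 (bin 111111); offset now 20 = byte 2 bit 4; 4 bits remain

Answer: value=414 offset=10
value=10 offset=14
value=63 offset=20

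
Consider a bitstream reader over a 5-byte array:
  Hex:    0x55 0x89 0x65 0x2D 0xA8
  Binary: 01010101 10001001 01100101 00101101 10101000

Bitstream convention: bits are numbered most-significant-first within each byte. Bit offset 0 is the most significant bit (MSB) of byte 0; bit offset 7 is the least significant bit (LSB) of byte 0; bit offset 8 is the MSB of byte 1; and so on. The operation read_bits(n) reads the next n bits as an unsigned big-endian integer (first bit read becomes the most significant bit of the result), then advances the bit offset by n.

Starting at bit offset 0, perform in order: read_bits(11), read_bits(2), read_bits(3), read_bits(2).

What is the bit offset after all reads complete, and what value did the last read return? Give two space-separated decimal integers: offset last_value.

Read 1: bits[0:11] width=11 -> value=684 (bin 01010101100); offset now 11 = byte 1 bit 3; 29 bits remain
Read 2: bits[11:13] width=2 -> value=1 (bin 01); offset now 13 = byte 1 bit 5; 27 bits remain
Read 3: bits[13:16] width=3 -> value=1 (bin 001); offset now 16 = byte 2 bit 0; 24 bits remain
Read 4: bits[16:18] width=2 -> value=1 (bin 01); offset now 18 = byte 2 bit 2; 22 bits remain

Answer: 18 1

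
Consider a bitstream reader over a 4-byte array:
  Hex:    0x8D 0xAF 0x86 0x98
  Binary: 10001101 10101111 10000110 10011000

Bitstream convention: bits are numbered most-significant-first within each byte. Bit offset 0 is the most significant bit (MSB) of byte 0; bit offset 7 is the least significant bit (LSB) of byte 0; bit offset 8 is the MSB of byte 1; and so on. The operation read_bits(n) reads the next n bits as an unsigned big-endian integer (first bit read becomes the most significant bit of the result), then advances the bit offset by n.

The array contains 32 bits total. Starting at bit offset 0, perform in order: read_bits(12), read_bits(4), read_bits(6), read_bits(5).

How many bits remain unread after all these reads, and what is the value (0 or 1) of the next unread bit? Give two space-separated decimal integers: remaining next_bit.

Answer: 5 1

Derivation:
Read 1: bits[0:12] width=12 -> value=2266 (bin 100011011010); offset now 12 = byte 1 bit 4; 20 bits remain
Read 2: bits[12:16] width=4 -> value=15 (bin 1111); offset now 16 = byte 2 bit 0; 16 bits remain
Read 3: bits[16:22] width=6 -> value=33 (bin 100001); offset now 22 = byte 2 bit 6; 10 bits remain
Read 4: bits[22:27] width=5 -> value=20 (bin 10100); offset now 27 = byte 3 bit 3; 5 bits remain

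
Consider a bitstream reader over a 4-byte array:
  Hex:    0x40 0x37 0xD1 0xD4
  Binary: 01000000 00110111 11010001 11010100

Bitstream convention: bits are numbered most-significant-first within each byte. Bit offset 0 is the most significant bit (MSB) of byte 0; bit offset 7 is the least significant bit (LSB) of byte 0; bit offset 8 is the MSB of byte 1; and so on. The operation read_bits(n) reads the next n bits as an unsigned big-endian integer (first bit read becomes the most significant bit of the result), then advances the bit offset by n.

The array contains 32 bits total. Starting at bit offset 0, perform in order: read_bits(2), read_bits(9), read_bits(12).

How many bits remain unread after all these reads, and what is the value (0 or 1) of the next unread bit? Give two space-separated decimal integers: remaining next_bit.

Read 1: bits[0:2] width=2 -> value=1 (bin 01); offset now 2 = byte 0 bit 2; 30 bits remain
Read 2: bits[2:11] width=9 -> value=1 (bin 000000001); offset now 11 = byte 1 bit 3; 21 bits remain
Read 3: bits[11:23] width=12 -> value=3048 (bin 101111101000); offset now 23 = byte 2 bit 7; 9 bits remain

Answer: 9 1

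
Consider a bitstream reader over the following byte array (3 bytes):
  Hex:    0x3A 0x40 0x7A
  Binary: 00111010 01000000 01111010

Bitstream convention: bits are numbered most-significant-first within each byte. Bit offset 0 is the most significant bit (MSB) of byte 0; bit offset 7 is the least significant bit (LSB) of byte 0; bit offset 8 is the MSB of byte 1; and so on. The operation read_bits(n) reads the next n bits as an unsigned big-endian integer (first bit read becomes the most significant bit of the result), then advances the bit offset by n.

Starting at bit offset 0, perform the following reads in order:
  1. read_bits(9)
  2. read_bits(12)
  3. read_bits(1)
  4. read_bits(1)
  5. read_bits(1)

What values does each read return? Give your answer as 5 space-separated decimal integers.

Answer: 116 2063 0 1 0

Derivation:
Read 1: bits[0:9] width=9 -> value=116 (bin 001110100); offset now 9 = byte 1 bit 1; 15 bits remain
Read 2: bits[9:21] width=12 -> value=2063 (bin 100000001111); offset now 21 = byte 2 bit 5; 3 bits remain
Read 3: bits[21:22] width=1 -> value=0 (bin 0); offset now 22 = byte 2 bit 6; 2 bits remain
Read 4: bits[22:23] width=1 -> value=1 (bin 1); offset now 23 = byte 2 bit 7; 1 bits remain
Read 5: bits[23:24] width=1 -> value=0 (bin 0); offset now 24 = byte 3 bit 0; 0 bits remain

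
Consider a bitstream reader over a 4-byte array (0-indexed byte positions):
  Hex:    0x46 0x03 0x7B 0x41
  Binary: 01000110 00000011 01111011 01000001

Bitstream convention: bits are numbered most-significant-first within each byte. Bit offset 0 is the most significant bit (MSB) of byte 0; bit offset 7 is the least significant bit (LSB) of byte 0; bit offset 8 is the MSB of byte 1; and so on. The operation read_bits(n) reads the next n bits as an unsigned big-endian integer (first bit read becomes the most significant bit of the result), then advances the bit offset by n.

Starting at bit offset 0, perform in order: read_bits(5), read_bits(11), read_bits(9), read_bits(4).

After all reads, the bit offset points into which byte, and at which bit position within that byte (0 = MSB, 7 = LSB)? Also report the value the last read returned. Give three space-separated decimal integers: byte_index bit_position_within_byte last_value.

Answer: 3 5 8

Derivation:
Read 1: bits[0:5] width=5 -> value=8 (bin 01000); offset now 5 = byte 0 bit 5; 27 bits remain
Read 2: bits[5:16] width=11 -> value=1539 (bin 11000000011); offset now 16 = byte 2 bit 0; 16 bits remain
Read 3: bits[16:25] width=9 -> value=246 (bin 011110110); offset now 25 = byte 3 bit 1; 7 bits remain
Read 4: bits[25:29] width=4 -> value=8 (bin 1000); offset now 29 = byte 3 bit 5; 3 bits remain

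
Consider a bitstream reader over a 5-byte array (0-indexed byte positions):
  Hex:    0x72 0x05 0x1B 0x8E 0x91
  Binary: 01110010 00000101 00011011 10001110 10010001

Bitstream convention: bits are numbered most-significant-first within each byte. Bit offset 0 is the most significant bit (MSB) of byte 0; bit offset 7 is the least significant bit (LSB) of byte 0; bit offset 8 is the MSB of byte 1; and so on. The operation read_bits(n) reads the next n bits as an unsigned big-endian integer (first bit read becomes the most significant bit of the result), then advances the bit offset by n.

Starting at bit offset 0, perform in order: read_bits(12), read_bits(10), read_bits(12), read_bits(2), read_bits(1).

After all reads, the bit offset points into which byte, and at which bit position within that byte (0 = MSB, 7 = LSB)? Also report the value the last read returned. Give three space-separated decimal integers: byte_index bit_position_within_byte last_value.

Read 1: bits[0:12] width=12 -> value=1824 (bin 011100100000); offset now 12 = byte 1 bit 4; 28 bits remain
Read 2: bits[12:22] width=10 -> value=326 (bin 0101000110); offset now 22 = byte 2 bit 6; 18 bits remain
Read 3: bits[22:34] width=12 -> value=3642 (bin 111000111010); offset now 34 = byte 4 bit 2; 6 bits remain
Read 4: bits[34:36] width=2 -> value=1 (bin 01); offset now 36 = byte 4 bit 4; 4 bits remain
Read 5: bits[36:37] width=1 -> value=0 (bin 0); offset now 37 = byte 4 bit 5; 3 bits remain

Answer: 4 5 0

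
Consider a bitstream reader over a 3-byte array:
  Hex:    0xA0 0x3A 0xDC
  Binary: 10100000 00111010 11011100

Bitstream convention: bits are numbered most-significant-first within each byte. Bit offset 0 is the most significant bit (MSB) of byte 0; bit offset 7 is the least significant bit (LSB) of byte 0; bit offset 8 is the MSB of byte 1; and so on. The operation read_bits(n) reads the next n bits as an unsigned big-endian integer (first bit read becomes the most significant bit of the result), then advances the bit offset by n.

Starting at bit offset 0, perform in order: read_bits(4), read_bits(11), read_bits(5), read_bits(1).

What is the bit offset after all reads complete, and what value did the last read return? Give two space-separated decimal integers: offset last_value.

Answer: 21 1

Derivation:
Read 1: bits[0:4] width=4 -> value=10 (bin 1010); offset now 4 = byte 0 bit 4; 20 bits remain
Read 2: bits[4:15] width=11 -> value=29 (bin 00000011101); offset now 15 = byte 1 bit 7; 9 bits remain
Read 3: bits[15:20] width=5 -> value=13 (bin 01101); offset now 20 = byte 2 bit 4; 4 bits remain
Read 4: bits[20:21] width=1 -> value=1 (bin 1); offset now 21 = byte 2 bit 5; 3 bits remain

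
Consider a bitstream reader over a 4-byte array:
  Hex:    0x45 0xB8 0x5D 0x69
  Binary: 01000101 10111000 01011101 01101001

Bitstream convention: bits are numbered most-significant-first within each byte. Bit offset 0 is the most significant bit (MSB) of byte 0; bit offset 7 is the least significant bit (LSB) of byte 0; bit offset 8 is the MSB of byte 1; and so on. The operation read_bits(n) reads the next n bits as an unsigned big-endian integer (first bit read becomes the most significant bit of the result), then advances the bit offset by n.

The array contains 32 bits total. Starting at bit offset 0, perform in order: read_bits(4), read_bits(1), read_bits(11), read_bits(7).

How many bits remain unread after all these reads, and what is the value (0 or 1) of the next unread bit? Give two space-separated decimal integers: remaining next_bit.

Read 1: bits[0:4] width=4 -> value=4 (bin 0100); offset now 4 = byte 0 bit 4; 28 bits remain
Read 2: bits[4:5] width=1 -> value=0 (bin 0); offset now 5 = byte 0 bit 5; 27 bits remain
Read 3: bits[5:16] width=11 -> value=1464 (bin 10110111000); offset now 16 = byte 2 bit 0; 16 bits remain
Read 4: bits[16:23] width=7 -> value=46 (bin 0101110); offset now 23 = byte 2 bit 7; 9 bits remain

Answer: 9 1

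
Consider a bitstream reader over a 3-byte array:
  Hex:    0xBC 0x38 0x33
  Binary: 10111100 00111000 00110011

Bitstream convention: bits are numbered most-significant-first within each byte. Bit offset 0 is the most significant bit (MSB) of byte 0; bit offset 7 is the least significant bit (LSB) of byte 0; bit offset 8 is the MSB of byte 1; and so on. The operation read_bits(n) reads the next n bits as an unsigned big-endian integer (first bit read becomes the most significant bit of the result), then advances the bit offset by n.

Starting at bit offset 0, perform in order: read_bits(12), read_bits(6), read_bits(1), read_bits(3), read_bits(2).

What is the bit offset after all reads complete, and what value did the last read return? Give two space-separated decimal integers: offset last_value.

Answer: 24 3

Derivation:
Read 1: bits[0:12] width=12 -> value=3011 (bin 101111000011); offset now 12 = byte 1 bit 4; 12 bits remain
Read 2: bits[12:18] width=6 -> value=32 (bin 100000); offset now 18 = byte 2 bit 2; 6 bits remain
Read 3: bits[18:19] width=1 -> value=1 (bin 1); offset now 19 = byte 2 bit 3; 5 bits remain
Read 4: bits[19:22] width=3 -> value=4 (bin 100); offset now 22 = byte 2 bit 6; 2 bits remain
Read 5: bits[22:24] width=2 -> value=3 (bin 11); offset now 24 = byte 3 bit 0; 0 bits remain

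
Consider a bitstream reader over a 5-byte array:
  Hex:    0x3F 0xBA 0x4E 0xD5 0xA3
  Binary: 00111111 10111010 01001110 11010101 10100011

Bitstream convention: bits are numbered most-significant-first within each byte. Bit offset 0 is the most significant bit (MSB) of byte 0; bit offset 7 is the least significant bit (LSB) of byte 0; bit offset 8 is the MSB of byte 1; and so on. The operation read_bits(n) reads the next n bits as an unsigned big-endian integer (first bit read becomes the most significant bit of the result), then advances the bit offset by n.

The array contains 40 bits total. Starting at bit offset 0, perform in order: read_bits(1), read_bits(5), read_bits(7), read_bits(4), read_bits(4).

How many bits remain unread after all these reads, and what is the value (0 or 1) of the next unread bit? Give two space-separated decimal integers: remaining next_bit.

Answer: 19 1

Derivation:
Read 1: bits[0:1] width=1 -> value=0 (bin 0); offset now 1 = byte 0 bit 1; 39 bits remain
Read 2: bits[1:6] width=5 -> value=15 (bin 01111); offset now 6 = byte 0 bit 6; 34 bits remain
Read 3: bits[6:13] width=7 -> value=119 (bin 1110111); offset now 13 = byte 1 bit 5; 27 bits remain
Read 4: bits[13:17] width=4 -> value=4 (bin 0100); offset now 17 = byte 2 bit 1; 23 bits remain
Read 5: bits[17:21] width=4 -> value=9 (bin 1001); offset now 21 = byte 2 bit 5; 19 bits remain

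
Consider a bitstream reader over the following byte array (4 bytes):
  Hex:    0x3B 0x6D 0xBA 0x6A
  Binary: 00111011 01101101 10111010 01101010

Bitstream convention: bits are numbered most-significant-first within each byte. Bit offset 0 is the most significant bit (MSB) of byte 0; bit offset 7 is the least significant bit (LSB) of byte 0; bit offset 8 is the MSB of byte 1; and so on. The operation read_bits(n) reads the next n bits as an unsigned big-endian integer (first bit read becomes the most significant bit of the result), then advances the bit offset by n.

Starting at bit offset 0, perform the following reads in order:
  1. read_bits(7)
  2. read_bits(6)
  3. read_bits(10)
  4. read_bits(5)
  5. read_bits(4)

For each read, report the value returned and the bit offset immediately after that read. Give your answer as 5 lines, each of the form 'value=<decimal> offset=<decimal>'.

Read 1: bits[0:7] width=7 -> value=29 (bin 0011101); offset now 7 = byte 0 bit 7; 25 bits remain
Read 2: bits[7:13] width=6 -> value=45 (bin 101101); offset now 13 = byte 1 bit 5; 19 bits remain
Read 3: bits[13:23] width=10 -> value=733 (bin 1011011101); offset now 23 = byte 2 bit 7; 9 bits remain
Read 4: bits[23:28] width=5 -> value=6 (bin 00110); offset now 28 = byte 3 bit 4; 4 bits remain
Read 5: bits[28:32] width=4 -> value=10 (bin 1010); offset now 32 = byte 4 bit 0; 0 bits remain

Answer: value=29 offset=7
value=45 offset=13
value=733 offset=23
value=6 offset=28
value=10 offset=32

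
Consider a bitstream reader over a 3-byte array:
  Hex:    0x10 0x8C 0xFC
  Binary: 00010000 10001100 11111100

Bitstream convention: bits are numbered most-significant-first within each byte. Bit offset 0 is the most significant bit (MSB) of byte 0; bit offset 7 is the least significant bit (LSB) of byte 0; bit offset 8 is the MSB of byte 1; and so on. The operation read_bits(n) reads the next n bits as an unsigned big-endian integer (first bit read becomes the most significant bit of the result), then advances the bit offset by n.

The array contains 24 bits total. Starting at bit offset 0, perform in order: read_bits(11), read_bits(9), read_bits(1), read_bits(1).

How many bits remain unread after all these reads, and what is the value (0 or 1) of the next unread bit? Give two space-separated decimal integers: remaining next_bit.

Read 1: bits[0:11] width=11 -> value=132 (bin 00010000100); offset now 11 = byte 1 bit 3; 13 bits remain
Read 2: bits[11:20] width=9 -> value=207 (bin 011001111); offset now 20 = byte 2 bit 4; 4 bits remain
Read 3: bits[20:21] width=1 -> value=1 (bin 1); offset now 21 = byte 2 bit 5; 3 bits remain
Read 4: bits[21:22] width=1 -> value=1 (bin 1); offset now 22 = byte 2 bit 6; 2 bits remain

Answer: 2 0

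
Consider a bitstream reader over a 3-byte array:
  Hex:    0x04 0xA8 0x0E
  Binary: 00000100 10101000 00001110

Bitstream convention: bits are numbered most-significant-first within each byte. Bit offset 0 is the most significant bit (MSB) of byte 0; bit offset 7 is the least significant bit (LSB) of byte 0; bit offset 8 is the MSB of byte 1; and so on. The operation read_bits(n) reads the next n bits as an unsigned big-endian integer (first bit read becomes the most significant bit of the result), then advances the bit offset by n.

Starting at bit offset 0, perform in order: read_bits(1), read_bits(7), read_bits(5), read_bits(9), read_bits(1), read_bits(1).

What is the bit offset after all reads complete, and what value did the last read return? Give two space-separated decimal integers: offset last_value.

Read 1: bits[0:1] width=1 -> value=0 (bin 0); offset now 1 = byte 0 bit 1; 23 bits remain
Read 2: bits[1:8] width=7 -> value=4 (bin 0000100); offset now 8 = byte 1 bit 0; 16 bits remain
Read 3: bits[8:13] width=5 -> value=21 (bin 10101); offset now 13 = byte 1 bit 5; 11 bits remain
Read 4: bits[13:22] width=9 -> value=3 (bin 000000011); offset now 22 = byte 2 bit 6; 2 bits remain
Read 5: bits[22:23] width=1 -> value=1 (bin 1); offset now 23 = byte 2 bit 7; 1 bits remain
Read 6: bits[23:24] width=1 -> value=0 (bin 0); offset now 24 = byte 3 bit 0; 0 bits remain

Answer: 24 0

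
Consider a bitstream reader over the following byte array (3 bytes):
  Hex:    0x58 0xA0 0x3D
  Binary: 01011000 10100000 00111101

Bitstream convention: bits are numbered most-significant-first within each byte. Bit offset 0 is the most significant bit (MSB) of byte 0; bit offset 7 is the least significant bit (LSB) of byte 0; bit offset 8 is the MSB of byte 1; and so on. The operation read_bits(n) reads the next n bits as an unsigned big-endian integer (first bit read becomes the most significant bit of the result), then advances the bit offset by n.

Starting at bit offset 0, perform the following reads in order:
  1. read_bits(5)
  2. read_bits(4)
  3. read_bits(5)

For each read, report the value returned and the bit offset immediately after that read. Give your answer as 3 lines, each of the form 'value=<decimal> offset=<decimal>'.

Answer: value=11 offset=5
value=1 offset=9
value=8 offset=14

Derivation:
Read 1: bits[0:5] width=5 -> value=11 (bin 01011); offset now 5 = byte 0 bit 5; 19 bits remain
Read 2: bits[5:9] width=4 -> value=1 (bin 0001); offset now 9 = byte 1 bit 1; 15 bits remain
Read 3: bits[9:14] width=5 -> value=8 (bin 01000); offset now 14 = byte 1 bit 6; 10 bits remain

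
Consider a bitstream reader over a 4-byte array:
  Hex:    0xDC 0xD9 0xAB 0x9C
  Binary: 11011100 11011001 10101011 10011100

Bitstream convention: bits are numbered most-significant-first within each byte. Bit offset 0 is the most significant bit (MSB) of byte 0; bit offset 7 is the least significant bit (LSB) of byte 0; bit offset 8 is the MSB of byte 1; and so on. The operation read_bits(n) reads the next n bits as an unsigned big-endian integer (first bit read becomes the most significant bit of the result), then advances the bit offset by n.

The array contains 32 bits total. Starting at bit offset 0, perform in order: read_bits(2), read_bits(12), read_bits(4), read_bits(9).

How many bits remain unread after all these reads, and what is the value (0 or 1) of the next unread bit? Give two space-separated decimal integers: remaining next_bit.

Read 1: bits[0:2] width=2 -> value=3 (bin 11); offset now 2 = byte 0 bit 2; 30 bits remain
Read 2: bits[2:14] width=12 -> value=1846 (bin 011100110110); offset now 14 = byte 1 bit 6; 18 bits remain
Read 3: bits[14:18] width=4 -> value=6 (bin 0110); offset now 18 = byte 2 bit 2; 14 bits remain
Read 4: bits[18:27] width=9 -> value=348 (bin 101011100); offset now 27 = byte 3 bit 3; 5 bits remain

Answer: 5 1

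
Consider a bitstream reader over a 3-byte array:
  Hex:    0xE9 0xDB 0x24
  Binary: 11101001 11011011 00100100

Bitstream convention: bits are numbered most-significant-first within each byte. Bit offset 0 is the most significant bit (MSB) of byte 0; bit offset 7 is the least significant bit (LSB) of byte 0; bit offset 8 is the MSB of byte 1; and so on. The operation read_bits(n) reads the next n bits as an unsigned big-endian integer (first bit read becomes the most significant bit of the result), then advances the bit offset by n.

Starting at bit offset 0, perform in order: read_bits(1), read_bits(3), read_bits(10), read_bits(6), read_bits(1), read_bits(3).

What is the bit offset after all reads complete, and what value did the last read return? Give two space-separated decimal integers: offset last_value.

Read 1: bits[0:1] width=1 -> value=1 (bin 1); offset now 1 = byte 0 bit 1; 23 bits remain
Read 2: bits[1:4] width=3 -> value=6 (bin 110); offset now 4 = byte 0 bit 4; 20 bits remain
Read 3: bits[4:14] width=10 -> value=630 (bin 1001110110); offset now 14 = byte 1 bit 6; 10 bits remain
Read 4: bits[14:20] width=6 -> value=50 (bin 110010); offset now 20 = byte 2 bit 4; 4 bits remain
Read 5: bits[20:21] width=1 -> value=0 (bin 0); offset now 21 = byte 2 bit 5; 3 bits remain
Read 6: bits[21:24] width=3 -> value=4 (bin 100); offset now 24 = byte 3 bit 0; 0 bits remain

Answer: 24 4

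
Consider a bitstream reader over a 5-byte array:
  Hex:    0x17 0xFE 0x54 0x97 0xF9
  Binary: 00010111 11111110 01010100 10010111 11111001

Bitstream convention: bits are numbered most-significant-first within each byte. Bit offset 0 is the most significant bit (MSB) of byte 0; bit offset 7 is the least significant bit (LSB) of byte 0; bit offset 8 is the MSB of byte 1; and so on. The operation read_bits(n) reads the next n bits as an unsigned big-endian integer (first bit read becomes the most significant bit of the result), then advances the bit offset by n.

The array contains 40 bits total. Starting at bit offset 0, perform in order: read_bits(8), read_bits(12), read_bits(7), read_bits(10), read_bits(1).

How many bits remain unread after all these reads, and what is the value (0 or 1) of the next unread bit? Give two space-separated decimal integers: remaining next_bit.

Read 1: bits[0:8] width=8 -> value=23 (bin 00010111); offset now 8 = byte 1 bit 0; 32 bits remain
Read 2: bits[8:20] width=12 -> value=4069 (bin 111111100101); offset now 20 = byte 2 bit 4; 20 bits remain
Read 3: bits[20:27] width=7 -> value=36 (bin 0100100); offset now 27 = byte 3 bit 3; 13 bits remain
Read 4: bits[27:37] width=10 -> value=767 (bin 1011111111); offset now 37 = byte 4 bit 5; 3 bits remain
Read 5: bits[37:38] width=1 -> value=0 (bin 0); offset now 38 = byte 4 bit 6; 2 bits remain

Answer: 2 0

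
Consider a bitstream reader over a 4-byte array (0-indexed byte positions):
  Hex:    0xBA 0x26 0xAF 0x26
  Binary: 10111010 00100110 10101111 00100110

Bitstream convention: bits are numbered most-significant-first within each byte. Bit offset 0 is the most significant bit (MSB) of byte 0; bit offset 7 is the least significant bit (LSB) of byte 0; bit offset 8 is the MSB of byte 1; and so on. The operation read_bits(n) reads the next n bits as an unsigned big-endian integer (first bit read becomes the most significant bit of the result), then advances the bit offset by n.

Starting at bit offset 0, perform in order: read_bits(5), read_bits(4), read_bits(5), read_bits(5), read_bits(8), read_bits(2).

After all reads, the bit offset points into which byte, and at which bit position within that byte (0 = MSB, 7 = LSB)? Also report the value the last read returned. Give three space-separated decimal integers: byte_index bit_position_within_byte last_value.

Read 1: bits[0:5] width=5 -> value=23 (bin 10111); offset now 5 = byte 0 bit 5; 27 bits remain
Read 2: bits[5:9] width=4 -> value=4 (bin 0100); offset now 9 = byte 1 bit 1; 23 bits remain
Read 3: bits[9:14] width=5 -> value=9 (bin 01001); offset now 14 = byte 1 bit 6; 18 bits remain
Read 4: bits[14:19] width=5 -> value=21 (bin 10101); offset now 19 = byte 2 bit 3; 13 bits remain
Read 5: bits[19:27] width=8 -> value=121 (bin 01111001); offset now 27 = byte 3 bit 3; 5 bits remain
Read 6: bits[27:29] width=2 -> value=0 (bin 00); offset now 29 = byte 3 bit 5; 3 bits remain

Answer: 3 5 0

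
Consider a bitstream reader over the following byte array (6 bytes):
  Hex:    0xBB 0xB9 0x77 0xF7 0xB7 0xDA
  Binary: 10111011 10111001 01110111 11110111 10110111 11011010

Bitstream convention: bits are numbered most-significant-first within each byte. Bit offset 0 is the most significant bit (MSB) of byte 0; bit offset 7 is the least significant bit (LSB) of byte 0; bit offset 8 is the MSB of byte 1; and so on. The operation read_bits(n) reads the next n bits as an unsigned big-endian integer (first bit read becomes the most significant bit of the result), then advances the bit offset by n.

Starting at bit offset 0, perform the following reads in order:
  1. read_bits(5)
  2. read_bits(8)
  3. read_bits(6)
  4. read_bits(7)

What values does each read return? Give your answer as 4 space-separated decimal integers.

Answer: 23 119 11 95

Derivation:
Read 1: bits[0:5] width=5 -> value=23 (bin 10111); offset now 5 = byte 0 bit 5; 43 bits remain
Read 2: bits[5:13] width=8 -> value=119 (bin 01110111); offset now 13 = byte 1 bit 5; 35 bits remain
Read 3: bits[13:19] width=6 -> value=11 (bin 001011); offset now 19 = byte 2 bit 3; 29 bits remain
Read 4: bits[19:26] width=7 -> value=95 (bin 1011111); offset now 26 = byte 3 bit 2; 22 bits remain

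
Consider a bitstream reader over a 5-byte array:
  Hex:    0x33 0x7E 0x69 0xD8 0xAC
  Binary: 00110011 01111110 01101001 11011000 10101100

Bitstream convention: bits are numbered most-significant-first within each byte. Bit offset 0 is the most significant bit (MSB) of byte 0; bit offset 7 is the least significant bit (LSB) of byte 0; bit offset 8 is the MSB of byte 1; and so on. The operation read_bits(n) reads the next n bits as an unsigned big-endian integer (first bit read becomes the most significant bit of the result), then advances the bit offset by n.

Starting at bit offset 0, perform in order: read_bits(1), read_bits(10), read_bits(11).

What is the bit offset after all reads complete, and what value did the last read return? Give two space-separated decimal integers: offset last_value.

Read 1: bits[0:1] width=1 -> value=0 (bin 0); offset now 1 = byte 0 bit 1; 39 bits remain
Read 2: bits[1:11] width=10 -> value=411 (bin 0110011011); offset now 11 = byte 1 bit 3; 29 bits remain
Read 3: bits[11:22] width=11 -> value=1946 (bin 11110011010); offset now 22 = byte 2 bit 6; 18 bits remain

Answer: 22 1946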